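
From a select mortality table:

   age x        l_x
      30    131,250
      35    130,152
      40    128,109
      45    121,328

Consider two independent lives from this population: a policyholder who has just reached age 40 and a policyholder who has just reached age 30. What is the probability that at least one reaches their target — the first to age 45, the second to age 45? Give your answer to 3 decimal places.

p₁ = l_45/l_40 = 121,328/128,109 = 0.947069; p₂ = l_45/l_30 = 121,328/131,250 = 0.924404.
P(at least one) = 1 − (1−p₁)(1−p₂) = 1 − 0.052931 × 0.075596 = 0.995999.

0.996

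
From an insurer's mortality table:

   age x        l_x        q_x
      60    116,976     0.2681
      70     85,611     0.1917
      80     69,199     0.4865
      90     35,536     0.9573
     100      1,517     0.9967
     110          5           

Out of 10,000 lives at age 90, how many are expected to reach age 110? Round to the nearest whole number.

1

The relevant probability is 5/35,536 = 0.000141.
Expected number = 10,000 × 0.000141 = 1.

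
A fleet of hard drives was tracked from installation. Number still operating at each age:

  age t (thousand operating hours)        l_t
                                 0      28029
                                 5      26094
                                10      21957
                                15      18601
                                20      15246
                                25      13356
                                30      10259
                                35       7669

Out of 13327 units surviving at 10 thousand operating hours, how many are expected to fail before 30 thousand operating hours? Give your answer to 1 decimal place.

The relevant probability is 1 − 10259/21957 = 0.532769.
Expected number = 13327 × 0.532769 = 7100.2.

7100.2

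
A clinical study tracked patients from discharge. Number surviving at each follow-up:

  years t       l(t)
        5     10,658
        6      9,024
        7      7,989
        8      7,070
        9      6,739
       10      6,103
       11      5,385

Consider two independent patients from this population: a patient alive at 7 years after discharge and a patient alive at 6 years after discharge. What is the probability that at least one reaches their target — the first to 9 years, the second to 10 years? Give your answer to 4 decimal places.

p₁ = l(9)/l(7) = 6,739/7,989 = 0.843535; p₂ = l(10)/l(6) = 6,103/9,024 = 0.676308.
P(at least one) = 1 − (1−p₁)(1−p₂) = 1 − 0.156465 × 0.323692 = 0.949354.

0.9494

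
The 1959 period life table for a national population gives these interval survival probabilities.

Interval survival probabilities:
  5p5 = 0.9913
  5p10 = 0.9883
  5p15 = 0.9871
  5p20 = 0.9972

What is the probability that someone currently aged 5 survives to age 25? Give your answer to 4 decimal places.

0.9644

20p5 = 0.9913 × 0.9883 × 0.9871 × 0.9972.
= 0.964356.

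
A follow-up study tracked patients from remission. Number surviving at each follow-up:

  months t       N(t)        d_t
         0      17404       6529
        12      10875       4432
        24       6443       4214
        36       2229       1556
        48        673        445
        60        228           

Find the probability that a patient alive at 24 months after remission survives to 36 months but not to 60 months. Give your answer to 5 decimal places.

This is the probability of reaching 36 but not 60, conditional on being alive at 24: (N(36) − N(60)) / N(24).
= (2229 − 228) / 6443 = 2001 / 6443 = 0.310570.

0.31057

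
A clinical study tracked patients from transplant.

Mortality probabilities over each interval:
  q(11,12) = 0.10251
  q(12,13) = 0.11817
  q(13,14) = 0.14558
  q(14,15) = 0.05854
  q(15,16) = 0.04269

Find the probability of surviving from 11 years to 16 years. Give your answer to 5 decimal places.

Survival from 11 to 16 is the product of surviving each interval: (1 − 0.10251) × (1 − 0.11817) × (1 − 0.14558) × (1 − 0.05854) × (1 − 0.04269).
= 0.89749 × 0.88183 × 0.85442 × 0.94146 × 0.95731 = 0.609453.

0.60945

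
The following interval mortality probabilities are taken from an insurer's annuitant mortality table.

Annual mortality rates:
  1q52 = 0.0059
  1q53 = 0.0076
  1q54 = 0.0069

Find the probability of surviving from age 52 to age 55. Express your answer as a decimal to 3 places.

0.980

The overall survival probability is (1 − 0.0059) × (1 − 0.0076) × (1 − 0.0069).
= 0.9941 × 0.9924 × 0.9931 = 0.979738.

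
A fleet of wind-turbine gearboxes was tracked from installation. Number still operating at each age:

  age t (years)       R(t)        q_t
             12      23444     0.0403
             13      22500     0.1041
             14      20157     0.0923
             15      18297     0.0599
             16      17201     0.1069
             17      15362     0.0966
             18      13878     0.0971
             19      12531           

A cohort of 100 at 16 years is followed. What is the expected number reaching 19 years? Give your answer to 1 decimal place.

The relevant probability is 12531/17201 = 0.728504.
Expected number = 100 × 0.728504 = 72.9.

72.9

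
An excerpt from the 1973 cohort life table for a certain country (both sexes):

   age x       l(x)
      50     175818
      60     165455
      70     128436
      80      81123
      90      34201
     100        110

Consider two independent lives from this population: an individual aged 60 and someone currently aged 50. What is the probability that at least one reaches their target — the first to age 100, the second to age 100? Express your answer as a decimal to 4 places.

0.0013

p₁ = l(100)/l(60) = 110/165455 = 0.000665; p₂ = l(100)/l(50) = 110/175818 = 0.000626.
P(at least one) = 1 − (1−p₁)(1−p₂) = 1 − 0.999335 × 0.999374 = 0.001291.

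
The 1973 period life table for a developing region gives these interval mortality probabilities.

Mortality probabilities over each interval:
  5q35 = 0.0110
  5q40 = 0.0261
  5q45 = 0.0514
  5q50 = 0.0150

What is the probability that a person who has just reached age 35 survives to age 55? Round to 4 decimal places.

20p35 = (1 − 0.0110) × (1 − 0.0261) × (1 − 0.0514) × (1 − 0.0150).
= 0.9890 × 0.9739 × 0.9486 × 0.9850 = 0.899974.

0.9000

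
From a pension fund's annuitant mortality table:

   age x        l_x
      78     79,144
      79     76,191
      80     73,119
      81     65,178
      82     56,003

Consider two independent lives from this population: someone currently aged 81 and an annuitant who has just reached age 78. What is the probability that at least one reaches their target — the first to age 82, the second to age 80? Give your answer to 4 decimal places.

p₁ = l_82/l_81 = 56,003/65,178 = 0.859232; p₂ = l_80/l_78 = 73,119/79,144 = 0.923873.
P(at least one) = 1 − (1−p₁)(1−p₂) = 1 − 0.140768 × 0.076127 = 0.989284.

0.9893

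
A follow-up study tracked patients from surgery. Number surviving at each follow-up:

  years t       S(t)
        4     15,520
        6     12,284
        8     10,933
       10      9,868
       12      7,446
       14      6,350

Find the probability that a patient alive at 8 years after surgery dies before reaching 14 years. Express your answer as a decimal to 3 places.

P(die before 14 | alive at 8) = 1 − S(14)/S(8) = 1 − 6,350/10,933 = (4,583)/10,933 = 0.419190.

0.419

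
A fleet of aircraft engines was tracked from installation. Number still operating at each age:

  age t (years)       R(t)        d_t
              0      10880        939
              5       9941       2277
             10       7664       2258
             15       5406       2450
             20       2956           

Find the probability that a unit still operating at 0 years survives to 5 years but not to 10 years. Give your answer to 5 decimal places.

0.20928

This is the probability of reaching 5 but not 10, conditional on being operational at 0: (R(5) − R(10)) / R(0).
= (9941 − 7664) / 10880 = 2277 / 10880 = 0.209283.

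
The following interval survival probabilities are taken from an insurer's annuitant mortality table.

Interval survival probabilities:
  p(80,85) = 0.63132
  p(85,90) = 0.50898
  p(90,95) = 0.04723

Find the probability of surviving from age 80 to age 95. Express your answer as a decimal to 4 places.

Survival from 80 to 95 is the product of surviving each interval: 0.63132 × 0.50898 × 0.04723.
= 0.015176.

0.0152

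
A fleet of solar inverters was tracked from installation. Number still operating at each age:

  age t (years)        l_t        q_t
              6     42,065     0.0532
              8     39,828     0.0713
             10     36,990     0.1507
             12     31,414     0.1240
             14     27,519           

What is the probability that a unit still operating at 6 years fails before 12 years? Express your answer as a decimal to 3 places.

P(fail before 12 | operational at 6) = 1 − l_12/l_6 = 1 − 31,414/42,065 = (10,651)/42,065 = 0.253203.

0.253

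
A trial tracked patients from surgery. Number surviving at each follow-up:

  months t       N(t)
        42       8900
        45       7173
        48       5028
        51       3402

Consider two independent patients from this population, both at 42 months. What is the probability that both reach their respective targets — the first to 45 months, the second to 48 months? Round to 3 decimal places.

0.455

p₁ = N(45)/N(42) = 7173/8900 = 0.805955; p₂ = N(48)/N(42) = 5028/8900 = 0.564944.
P(both) = p₁ × p₂ = 0.805955 × 0.564944 = 0.455319.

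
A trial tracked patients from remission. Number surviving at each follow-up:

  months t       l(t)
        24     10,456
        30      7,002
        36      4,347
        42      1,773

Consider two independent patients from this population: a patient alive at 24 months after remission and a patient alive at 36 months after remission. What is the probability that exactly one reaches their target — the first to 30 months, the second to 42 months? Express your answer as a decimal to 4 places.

0.5313

p₁ = l(30)/l(24) = 7,002/10,456 = 0.669663; p₂ = l(42)/l(36) = 1,773/4,347 = 0.407867.
P(exactly one) = p₁(1−p₂) + (1−p₁)p₂ = 0.396530 + 0.134734 = 0.531263.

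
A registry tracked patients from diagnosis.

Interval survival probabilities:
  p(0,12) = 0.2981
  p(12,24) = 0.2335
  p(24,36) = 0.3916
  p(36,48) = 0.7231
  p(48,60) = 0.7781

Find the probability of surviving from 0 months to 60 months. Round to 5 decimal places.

P(survive 0→60) = 0.2981 × 0.2335 × 0.3916 × 0.7231 × 0.7781.
= 0.015336.

0.01534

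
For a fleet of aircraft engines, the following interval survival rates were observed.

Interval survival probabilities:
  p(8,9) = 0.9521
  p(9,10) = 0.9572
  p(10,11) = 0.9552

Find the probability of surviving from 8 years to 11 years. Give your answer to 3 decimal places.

P(survive 8→11) = 0.9521 × 0.9572 × 0.9552.
= 0.870522.

0.871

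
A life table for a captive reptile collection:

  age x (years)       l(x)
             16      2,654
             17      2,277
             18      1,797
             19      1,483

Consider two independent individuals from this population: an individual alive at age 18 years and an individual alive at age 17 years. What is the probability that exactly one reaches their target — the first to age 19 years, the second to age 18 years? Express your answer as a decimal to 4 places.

p₁ = l(19)/l(18) = 1,483/1,797 = 0.825264; p₂ = l(18)/l(17) = 1,797/2,277 = 0.789196.
P(exactly one) = p₁(1−p₂) + (1−p₁)p₂ = 0.173969 + 0.137901 = 0.311870.

0.3119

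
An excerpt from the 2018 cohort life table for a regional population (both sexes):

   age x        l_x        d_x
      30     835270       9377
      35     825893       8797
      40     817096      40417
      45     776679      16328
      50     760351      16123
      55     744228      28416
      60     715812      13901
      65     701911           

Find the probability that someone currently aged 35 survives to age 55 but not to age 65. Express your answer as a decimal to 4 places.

We want 20|10q35 = (l_55 − l_65)/l_35.
This is the probability of reaching 55 but not 65, conditional on being alive at 35: (l_55 − l_65) / l_35.
= (744228 − 701911) / 825893 = 42317 / 825893 = 0.051238.

0.0512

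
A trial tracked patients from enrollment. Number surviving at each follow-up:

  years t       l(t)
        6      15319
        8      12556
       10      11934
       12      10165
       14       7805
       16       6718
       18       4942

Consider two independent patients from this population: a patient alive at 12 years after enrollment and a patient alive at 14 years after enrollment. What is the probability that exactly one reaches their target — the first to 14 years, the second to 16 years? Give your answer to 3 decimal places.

p₁ = l(14)/l(12) = 7805/10165 = 0.767831; p₂ = l(16)/l(14) = 6718/7805 = 0.860730.
P(exactly one) = p₁(1−p₂) + (1−p₁)p₂ = 0.106936 + 0.199835 = 0.306771.

0.307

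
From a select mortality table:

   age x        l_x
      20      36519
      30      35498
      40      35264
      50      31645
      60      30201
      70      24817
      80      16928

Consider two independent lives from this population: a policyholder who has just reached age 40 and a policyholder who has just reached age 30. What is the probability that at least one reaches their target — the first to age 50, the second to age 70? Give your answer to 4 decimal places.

p₁ = l_50/l_40 = 31645/35264 = 0.897374; p₂ = l_70/l_30 = 24817/35498 = 0.699110.
P(at least one) = 1 − (1−p₁)(1−p₂) = 1 − 0.102626 × 0.300890 = 0.969121.

0.9691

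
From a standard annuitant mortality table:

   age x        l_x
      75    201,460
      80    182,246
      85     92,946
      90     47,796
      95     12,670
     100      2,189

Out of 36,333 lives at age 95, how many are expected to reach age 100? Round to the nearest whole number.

The relevant probability is 2,189/12,670 = 0.172770.
Expected number = 36,333 × 0.172770 = 6277.

6277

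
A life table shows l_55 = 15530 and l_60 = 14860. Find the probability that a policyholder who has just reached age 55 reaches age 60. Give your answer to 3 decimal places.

We want 5p55 = l_60/l_55.
The conditional survival probability is l_60/l_55 = 14860/15530 = 0.956858.

0.957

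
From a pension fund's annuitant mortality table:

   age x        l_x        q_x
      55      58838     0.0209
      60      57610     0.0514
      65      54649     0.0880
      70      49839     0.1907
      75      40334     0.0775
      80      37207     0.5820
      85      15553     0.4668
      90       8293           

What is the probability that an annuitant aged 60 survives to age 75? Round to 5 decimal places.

0.70012

We want 15p60 = l_75/l_60.
The conditional survival probability is l_75/l_60 = 40334/57610 = 0.700122.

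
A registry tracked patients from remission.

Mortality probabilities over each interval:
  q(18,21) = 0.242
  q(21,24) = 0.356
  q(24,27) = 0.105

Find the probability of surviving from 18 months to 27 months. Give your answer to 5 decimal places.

0.43690

P(survive 18→27) = (1 − 0.242) × (1 − 0.356) × (1 − 0.105).
= 0.758 × 0.644 × 0.895 = 0.436896.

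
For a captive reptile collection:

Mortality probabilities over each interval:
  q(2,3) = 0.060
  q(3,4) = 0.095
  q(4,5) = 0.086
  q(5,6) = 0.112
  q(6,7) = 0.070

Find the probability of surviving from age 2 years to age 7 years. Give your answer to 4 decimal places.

P(survive 2→7) = (1 − 0.060) × (1 − 0.095) × (1 − 0.086) × (1 − 0.112) × (1 − 0.070).
= 0.940 × 0.905 × 0.914 × 0.888 × 0.930 = 0.642123.

0.6421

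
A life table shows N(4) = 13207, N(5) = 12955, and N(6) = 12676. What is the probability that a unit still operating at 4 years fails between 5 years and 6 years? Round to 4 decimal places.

This is the probability of reaching 5 but not 6, conditional on being operational at 4: (N(5) − N(6)) / N(4).
= (12955 − 12676) / 13207 = 279 / 13207 = 0.021125.

0.0211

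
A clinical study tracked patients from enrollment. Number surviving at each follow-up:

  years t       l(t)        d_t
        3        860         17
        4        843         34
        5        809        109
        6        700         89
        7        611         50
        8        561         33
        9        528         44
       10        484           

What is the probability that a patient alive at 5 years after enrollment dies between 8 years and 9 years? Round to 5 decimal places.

This is the probability of reaching 8 but not 9, conditional on being alive at 5: (l(8) − l(9)) / l(5).
= (561 − 528) / 809 = 33 / 809 = 0.040791.

0.04079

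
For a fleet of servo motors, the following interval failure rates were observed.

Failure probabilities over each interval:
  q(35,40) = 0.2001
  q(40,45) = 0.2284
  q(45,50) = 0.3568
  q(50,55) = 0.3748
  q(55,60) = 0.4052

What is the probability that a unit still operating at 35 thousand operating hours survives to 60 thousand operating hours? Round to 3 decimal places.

Survival from 35 to 60 is the product of surviving each interval: (1 − 0.2001) × (1 − 0.2284) × (1 − 0.3568) × (1 − 0.3748) × (1 − 0.4052).
= 0.7999 × 0.7716 × 0.6432 × 0.6252 × 0.5948 = 0.147626.

0.148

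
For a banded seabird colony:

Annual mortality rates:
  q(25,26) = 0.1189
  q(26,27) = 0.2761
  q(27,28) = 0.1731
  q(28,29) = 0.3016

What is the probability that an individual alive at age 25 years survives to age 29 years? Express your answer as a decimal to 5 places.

Survival from 25 to 29 is the product of surviving each interval: (1 − 0.1189) × (1 − 0.2761) × (1 − 0.1731) × (1 − 0.3016).
= 0.8811 × 0.7239 × 0.8269 × 0.6984 = 0.368350.

0.36835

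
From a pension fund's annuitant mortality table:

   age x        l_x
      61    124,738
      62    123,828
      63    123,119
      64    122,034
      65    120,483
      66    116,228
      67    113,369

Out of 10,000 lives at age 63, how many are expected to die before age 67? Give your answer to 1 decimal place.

791.9

The relevant probability is 1 − 113,369/123,119 = 0.079192.
Expected number = 10,000 × 0.079192 = 791.9.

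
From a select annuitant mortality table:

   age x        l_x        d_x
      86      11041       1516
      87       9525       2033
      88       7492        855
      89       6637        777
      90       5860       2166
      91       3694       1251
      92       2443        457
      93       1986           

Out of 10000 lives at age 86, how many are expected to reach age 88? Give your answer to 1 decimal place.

6785.6

The relevant probability is 7492/11041 = 0.678562.
Expected number = 10000 × 0.678562 = 6785.6.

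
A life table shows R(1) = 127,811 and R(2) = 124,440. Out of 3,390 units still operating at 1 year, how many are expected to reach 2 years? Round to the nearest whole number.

The relevant probability is 124,440/127,811 = 0.973625.
Expected number = 3,390 × 0.973625 = 3301.

3301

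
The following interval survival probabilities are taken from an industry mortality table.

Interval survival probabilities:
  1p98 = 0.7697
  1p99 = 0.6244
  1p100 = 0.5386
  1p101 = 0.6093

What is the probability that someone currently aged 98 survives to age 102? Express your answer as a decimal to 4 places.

The overall survival probability is 0.7697 × 0.6244 × 0.5386 × 0.6093.
= 0.157718.

0.1577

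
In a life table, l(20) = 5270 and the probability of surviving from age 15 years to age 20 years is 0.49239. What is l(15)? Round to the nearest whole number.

10703

l(15) = l(20) / p = 5270 / 0.49239 = 10703.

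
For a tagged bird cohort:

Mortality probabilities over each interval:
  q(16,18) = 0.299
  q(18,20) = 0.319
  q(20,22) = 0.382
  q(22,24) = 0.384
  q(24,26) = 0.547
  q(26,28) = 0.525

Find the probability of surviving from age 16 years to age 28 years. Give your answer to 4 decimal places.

0.0391

Chaining the interval survival probabilities: (1 − 0.299) × (1 − 0.319) × (1 − 0.382) × (1 − 0.384) × (1 − 0.547) × (1 − 0.525).
= 0.701 × 0.681 × 0.618 × 0.616 × 0.453 × 0.475 = 0.039104.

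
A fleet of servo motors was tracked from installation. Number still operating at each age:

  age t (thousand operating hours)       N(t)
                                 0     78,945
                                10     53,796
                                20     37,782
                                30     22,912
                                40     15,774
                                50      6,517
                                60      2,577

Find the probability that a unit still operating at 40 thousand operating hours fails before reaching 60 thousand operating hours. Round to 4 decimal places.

0.8366

P(fail before 60 | operational at 40) = 1 − N(60)/N(40) = 1 − 2,577/15,774 = (13,197)/15,774 = 0.836630.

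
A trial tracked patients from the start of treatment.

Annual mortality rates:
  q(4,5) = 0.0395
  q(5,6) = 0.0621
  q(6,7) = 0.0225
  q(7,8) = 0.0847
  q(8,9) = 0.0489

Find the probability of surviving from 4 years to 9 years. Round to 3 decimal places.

Chaining the interval survival probabilities: (1 − 0.0395) × (1 − 0.0621) × (1 − 0.0225) × (1 − 0.0847) × (1 − 0.0489).
= 0.9605 × 0.9379 × 0.9775 × 0.9153 × 0.9511 = 0.766585.

0.767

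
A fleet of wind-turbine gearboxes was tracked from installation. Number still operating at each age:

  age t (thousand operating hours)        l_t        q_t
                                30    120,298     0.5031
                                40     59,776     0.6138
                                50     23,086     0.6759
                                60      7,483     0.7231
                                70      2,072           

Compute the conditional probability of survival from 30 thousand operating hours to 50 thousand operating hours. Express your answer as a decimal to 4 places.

0.1919

The conditional survival probability is l_50/l_30 = 23,086/120,298 = 0.191907.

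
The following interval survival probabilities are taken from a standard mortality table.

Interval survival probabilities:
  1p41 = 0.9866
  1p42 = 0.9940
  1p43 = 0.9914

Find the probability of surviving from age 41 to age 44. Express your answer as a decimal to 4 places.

0.9722

The overall survival probability is 0.9866 × 0.9940 × 0.9914.
= 0.972247.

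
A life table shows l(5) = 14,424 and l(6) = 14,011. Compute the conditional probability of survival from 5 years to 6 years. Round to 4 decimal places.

The conditional survival probability is l(6)/l(5) = 14,011/14,424 = 0.971367.

0.9714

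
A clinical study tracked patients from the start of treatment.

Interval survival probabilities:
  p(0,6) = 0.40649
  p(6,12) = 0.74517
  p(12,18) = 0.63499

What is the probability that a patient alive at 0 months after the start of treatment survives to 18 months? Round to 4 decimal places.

0.1923

Chaining the interval survival probabilities: 0.40649 × 0.74517 × 0.63499.
= 0.192341.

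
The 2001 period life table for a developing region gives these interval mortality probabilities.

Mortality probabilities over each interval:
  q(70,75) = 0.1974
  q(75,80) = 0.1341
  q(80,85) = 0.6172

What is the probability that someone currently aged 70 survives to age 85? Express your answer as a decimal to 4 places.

0.2660

Chaining the interval survival probabilities: (1 − 0.1974) × (1 − 0.1341) × (1 − 0.6172).
= 0.8026 × 0.8659 × 0.3828 = 0.266035.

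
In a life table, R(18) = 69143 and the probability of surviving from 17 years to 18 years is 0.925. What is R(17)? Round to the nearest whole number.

74749

R(17) = R(18) / p = 69143 / 0.925 = 74749.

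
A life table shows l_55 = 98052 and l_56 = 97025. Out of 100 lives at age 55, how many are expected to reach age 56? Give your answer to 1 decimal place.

The relevant probability is 97025/98052 = 0.989526.
Expected number = 100 × 0.989526 = 99.0.

99.0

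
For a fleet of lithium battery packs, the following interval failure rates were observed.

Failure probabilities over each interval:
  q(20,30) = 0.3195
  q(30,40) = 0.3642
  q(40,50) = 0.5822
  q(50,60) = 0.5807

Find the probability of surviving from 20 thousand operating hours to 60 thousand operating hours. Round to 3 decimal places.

Chaining the interval survival probabilities: (1 − 0.3195) × (1 − 0.3642) × (1 − 0.5822) × (1 − 0.5807).
= 0.6805 × 0.6358 × 0.4178 × 0.4193 = 0.075795.

0.076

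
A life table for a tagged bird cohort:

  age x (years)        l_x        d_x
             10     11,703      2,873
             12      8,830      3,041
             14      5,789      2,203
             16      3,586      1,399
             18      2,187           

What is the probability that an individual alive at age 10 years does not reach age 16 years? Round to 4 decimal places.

0.6936

P(die before 16 | alive at 10) = 1 − l_16/l_10 = 1 − 3,586/11,703 = (8,117)/11,703 = 0.693583.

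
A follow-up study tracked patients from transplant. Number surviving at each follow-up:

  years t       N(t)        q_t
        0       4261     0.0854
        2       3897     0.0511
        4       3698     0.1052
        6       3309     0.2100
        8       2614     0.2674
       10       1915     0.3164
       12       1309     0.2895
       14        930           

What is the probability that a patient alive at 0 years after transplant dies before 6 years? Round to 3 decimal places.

0.223

P(die before 6 | alive at 0) = 1 − N(6)/N(0) = 1 − 3309/4261 = (952)/4261 = 0.223422.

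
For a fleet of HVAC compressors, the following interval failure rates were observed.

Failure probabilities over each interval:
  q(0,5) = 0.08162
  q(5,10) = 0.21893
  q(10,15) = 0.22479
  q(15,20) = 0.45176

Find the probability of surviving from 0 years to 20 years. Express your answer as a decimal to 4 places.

Survival from 0 to 20 is the product of surviving each interval: (1 − 0.08162) × (1 − 0.21893) × (1 − 0.22479) × (1 − 0.45176).
= 0.91838 × 0.78107 × 0.77521 × 0.54824 = 0.304861.

0.3049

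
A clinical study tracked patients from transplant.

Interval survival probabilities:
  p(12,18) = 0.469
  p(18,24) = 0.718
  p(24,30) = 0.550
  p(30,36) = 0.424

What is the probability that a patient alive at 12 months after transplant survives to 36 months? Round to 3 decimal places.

0.079

P(survive 12→36) = 0.469 × 0.718 × 0.550 × 0.424.
= 0.078528.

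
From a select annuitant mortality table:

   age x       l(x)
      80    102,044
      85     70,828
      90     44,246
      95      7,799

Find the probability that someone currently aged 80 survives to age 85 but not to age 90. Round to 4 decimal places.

0.2605

This is the probability of reaching 85 but not 90, conditional on being alive at 80: (l(85) − l(90)) / l(80).
= (70,828 − 44,246) / 102,044 = 26,582 / 102,044 = 0.260495.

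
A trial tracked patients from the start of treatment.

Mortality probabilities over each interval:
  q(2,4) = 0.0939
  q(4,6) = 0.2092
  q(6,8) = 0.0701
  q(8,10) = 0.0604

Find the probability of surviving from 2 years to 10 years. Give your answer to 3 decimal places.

Survival from 2 to 10 is the product of surviving each interval: (1 − 0.0939) × (1 − 0.2092) × (1 − 0.0701) × (1 − 0.0604).
= 0.9061 × 0.7908 × 0.9299 × 0.9396 = 0.626069.

0.626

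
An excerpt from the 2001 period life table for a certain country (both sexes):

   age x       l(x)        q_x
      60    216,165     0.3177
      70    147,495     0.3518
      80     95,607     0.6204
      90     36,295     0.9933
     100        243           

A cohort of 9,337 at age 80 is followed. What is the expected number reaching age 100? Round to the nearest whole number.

The relevant probability is 243/95,607 = 0.002542.
Expected number = 9,337 × 0.002542 = 24.

24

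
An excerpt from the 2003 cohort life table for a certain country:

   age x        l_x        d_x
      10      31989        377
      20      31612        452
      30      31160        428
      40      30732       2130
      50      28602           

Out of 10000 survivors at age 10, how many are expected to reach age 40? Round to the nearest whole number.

9607

The relevant probability is 30732/31989 = 0.960705.
Expected number = 10000 × 0.960705 = 9607.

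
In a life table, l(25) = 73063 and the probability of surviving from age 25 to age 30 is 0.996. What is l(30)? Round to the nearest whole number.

l(30) = l(25) × p = 73063 × 0.996 = 72771.

72771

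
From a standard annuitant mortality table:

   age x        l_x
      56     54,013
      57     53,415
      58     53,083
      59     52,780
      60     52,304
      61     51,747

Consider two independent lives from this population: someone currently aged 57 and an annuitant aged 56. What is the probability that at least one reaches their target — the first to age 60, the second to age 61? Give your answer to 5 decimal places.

p₁ = l_60/l_57 = 52,304/53,415 = 0.979201; p₂ = l_61/l_56 = 51,747/54,013 = 0.958047.
P(at least one) = 1 − (1−p₁)(1−p₂) = 1 − 0.020799 × 0.041953 = 0.999127.

0.99913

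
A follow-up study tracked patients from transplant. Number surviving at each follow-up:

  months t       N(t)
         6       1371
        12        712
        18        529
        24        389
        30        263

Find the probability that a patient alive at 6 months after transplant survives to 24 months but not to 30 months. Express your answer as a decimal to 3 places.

0.092

This is the probability of reaching 24 but not 30, conditional on being alive at 6: (N(24) − N(30)) / N(6).
= (389 − 263) / 1371 = 126 / 1371 = 0.091904.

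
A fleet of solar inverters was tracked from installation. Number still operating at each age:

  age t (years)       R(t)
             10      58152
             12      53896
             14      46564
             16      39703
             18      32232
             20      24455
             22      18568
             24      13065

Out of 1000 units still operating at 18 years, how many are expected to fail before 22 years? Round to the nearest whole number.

The relevant probability is 1 − 18568/32232 = 0.423927.
Expected number = 1000 × 0.423927 = 424.

424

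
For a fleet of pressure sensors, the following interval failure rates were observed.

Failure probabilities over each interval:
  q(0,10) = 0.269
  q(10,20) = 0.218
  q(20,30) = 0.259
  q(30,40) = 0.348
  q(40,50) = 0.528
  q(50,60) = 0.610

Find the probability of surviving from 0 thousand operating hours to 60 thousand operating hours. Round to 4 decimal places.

0.0508

Chaining the interval survival probabilities: (1 − 0.269) × (1 − 0.218) × (1 − 0.259) × (1 − 0.348) × (1 − 0.528) × (1 − 0.610).
= 0.731 × 0.782 × 0.741 × 0.652 × 0.472 × 0.390 = 0.050839.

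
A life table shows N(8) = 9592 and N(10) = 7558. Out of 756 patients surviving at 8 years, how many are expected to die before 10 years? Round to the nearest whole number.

The relevant probability is 1 − 7558/9592 = 0.212052.
Expected number = 756 × 0.212052 = 160.

160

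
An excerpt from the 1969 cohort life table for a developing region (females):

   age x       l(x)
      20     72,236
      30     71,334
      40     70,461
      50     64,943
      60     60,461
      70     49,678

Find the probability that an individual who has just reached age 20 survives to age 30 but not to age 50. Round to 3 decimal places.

0.088

This is the probability of reaching 30 but not 50, conditional on being alive at 20: (l(30) − l(50)) / l(20).
= (71,334 − 64,943) / 72,236 = 6,391 / 72,236 = 0.088474.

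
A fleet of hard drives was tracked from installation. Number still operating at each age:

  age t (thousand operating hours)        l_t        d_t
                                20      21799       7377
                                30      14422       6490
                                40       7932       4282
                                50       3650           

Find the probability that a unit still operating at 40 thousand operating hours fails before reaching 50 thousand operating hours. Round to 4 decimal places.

0.5398

P(fail before 50 | operational at 40) = 1 − l_50/l_40 = 1 − 3650/7932 = (4282)/7932 = 0.539839.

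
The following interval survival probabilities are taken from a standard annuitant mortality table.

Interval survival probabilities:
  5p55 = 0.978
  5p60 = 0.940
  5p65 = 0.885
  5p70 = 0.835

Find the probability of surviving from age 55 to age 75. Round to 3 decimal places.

Survival from 55 to 75 is the product of surviving each interval: 0.978 × 0.940 × 0.885 × 0.835.
= 0.679354.

0.679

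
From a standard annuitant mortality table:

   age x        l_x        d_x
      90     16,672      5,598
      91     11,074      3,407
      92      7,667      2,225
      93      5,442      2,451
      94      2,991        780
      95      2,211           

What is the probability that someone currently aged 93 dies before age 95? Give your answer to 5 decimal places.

P(die before 95 | alive at 93) = 1 − l_95/l_93 = 1 − 2,211/5,442 = (3,231)/5,442 = 0.593716.

0.59372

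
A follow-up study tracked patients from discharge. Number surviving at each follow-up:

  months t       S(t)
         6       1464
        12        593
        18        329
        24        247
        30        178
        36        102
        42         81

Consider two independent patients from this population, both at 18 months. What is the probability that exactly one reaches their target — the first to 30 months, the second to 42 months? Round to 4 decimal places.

0.5208

p₁ = S(30)/S(18) = 178/329 = 0.541033; p₂ = S(42)/S(18) = 81/329 = 0.246201.
P(exactly one) = p₁(1−p₂) + (1−p₁)p₂ = 0.407830 + 0.112998 = 0.520828.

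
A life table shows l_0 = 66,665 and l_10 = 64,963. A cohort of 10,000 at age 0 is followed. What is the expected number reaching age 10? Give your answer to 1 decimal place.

9744.7

The relevant probability is 64,963/66,665 = 0.974469.
Expected number = 10,000 × 0.974469 = 9744.7.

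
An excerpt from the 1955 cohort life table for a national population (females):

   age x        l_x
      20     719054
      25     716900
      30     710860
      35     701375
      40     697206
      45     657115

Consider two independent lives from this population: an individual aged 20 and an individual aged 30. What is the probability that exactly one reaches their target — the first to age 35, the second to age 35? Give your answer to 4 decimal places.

p₁ = l_35/l_20 = 701375/719054 = 0.975414; p₂ = l_35/l_30 = 701375/710860 = 0.986657.
P(exactly one) = p₁(1−p₂) + (1−p₁)p₂ = 0.013015 + 0.024258 = 0.037273.

0.0373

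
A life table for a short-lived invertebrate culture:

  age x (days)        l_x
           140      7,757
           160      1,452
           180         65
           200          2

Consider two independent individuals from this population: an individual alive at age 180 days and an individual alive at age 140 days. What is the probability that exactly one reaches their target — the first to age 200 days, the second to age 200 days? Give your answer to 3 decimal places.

0.031

p₁ = l_200/l_180 = 2/65 = 0.030769; p₂ = l_200/l_140 = 2/7,757 = 0.000258.
P(exactly one) = p₁(1−p₂) + (1−p₁)p₂ = 0.030761 + 0.000250 = 0.031011.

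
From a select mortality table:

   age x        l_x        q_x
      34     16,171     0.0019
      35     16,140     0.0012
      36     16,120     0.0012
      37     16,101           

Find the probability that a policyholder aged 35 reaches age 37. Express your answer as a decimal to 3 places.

We want 2p35 = l_37/l_35.
The conditional survival probability is l_37/l_35 = 16,101/16,140 = 0.997584.

0.998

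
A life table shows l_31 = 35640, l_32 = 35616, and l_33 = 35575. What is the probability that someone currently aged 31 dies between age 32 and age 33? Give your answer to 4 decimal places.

0.0012

We want 1|1q31 = (l_32 − l_33)/l_31.
This is the probability of reaching 32 but not 33, conditional on being alive at 31: (l_32 − l_33) / l_31.
= (35616 − 35575) / 35640 = 41 / 35640 = 0.001150.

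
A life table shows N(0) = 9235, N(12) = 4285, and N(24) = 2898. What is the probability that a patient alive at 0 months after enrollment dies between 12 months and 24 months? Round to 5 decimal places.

This is the probability of reaching 12 but not 24, conditional on being alive at 0: (N(12) − N(24)) / N(0).
= (4285 − 2898) / 9235 = 1387 / 9235 = 0.150189.

0.15019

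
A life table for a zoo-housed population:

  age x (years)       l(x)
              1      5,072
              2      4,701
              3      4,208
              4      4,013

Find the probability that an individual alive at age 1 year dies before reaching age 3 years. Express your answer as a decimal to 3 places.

P(die before 3 | alive at 1) = 1 − l(3)/l(1) = 1 − 4,208/5,072 = (864)/5,072 = 0.170347.

0.170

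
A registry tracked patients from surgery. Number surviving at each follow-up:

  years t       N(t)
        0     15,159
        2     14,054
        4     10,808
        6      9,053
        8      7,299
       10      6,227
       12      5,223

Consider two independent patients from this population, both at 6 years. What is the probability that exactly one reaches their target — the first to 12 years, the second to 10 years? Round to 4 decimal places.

p₁ = N(12)/N(6) = 5,223/9,053 = 0.576936; p₂ = N(10)/N(6) = 6,227/9,053 = 0.687838.
P(exactly one) = p₁(1−p₂) + (1−p₁)p₂ = 0.180097 + 0.290999 = 0.471097.

0.4711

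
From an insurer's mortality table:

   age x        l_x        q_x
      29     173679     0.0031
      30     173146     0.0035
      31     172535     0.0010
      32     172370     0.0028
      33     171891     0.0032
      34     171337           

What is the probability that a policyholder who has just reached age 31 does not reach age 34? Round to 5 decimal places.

0.00694

P(die before 34 | alive at 31) = 1 − l_34/l_31 = 1 − 171337/172535 = (1198)/172535 = 0.006944.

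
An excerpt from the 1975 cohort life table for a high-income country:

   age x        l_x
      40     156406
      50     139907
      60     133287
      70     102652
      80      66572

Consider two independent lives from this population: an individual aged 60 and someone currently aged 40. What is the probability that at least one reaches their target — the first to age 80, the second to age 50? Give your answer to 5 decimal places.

p₁ = l_80/l_60 = 66572/133287 = 0.499464; p₂ = l_50/l_40 = 139907/156406 = 0.894512.
P(at least one) = 1 − (1−p₁)(1−p₂) = 1 − 0.500536 × 0.105488 = 0.947199.

0.94720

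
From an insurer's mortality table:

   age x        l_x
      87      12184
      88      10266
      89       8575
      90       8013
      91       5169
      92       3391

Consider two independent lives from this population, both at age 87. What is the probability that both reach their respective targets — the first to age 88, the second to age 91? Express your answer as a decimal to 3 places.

p₁ = l_88/l_87 = 10266/12184 = 0.842580; p₂ = l_91/l_87 = 5169/12184 = 0.424245.
P(both) = p₁ × p₂ = 0.842580 × 0.424245 = 0.357460.

0.357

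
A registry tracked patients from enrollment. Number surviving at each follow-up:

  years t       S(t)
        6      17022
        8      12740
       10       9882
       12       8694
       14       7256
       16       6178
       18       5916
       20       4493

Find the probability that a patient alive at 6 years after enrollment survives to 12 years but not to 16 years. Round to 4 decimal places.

0.1478

This is the probability of reaching 12 but not 16, conditional on being alive at 6: (S(12) − S(16)) / S(6).
= (8694 − 6178) / 17022 = 2516 / 17022 = 0.147809.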